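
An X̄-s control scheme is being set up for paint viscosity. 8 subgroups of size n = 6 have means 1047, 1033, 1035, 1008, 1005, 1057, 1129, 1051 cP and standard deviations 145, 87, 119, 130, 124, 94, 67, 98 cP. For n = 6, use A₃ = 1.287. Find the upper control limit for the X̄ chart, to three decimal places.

1184.621

X̄̄ = (1047 + 1033 + 1035 + 1008 + 1005 + 1057 + 1129 + 1051) / 8 = 1045.6250
s̄ = (145 + 87 + 119 + 130 + 124 + 94 + 67 + 98) / 8 = 108.0000
UCL = X̄̄ + A₃·s̄ = 1045.6250 + 1.287 × 108.0000 = 1184.6210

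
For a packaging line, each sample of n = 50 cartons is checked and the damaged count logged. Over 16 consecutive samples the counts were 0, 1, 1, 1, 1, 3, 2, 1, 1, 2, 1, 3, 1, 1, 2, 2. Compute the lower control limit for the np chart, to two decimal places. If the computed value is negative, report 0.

0.00

p̄ = Σdᵢ / (k·n) = 23 / (16 × 50) = 0.02875
LCL = np̄ − 3·√(np̄(1−p̄)) = 1.4375 − 3 × 1.1816 = -2.1073 → 0 (negative, so LCL = 0)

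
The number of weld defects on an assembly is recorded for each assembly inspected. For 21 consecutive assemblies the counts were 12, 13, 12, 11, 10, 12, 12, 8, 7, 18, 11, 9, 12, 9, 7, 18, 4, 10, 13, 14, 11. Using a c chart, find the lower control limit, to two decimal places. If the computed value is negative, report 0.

c̄ = (12 + 13 + 12 + 11 + 10 + 12 + 12 + 8 + 7 + 18 + 11 + 9 + 12 + 9 + 7 + 18 + 4 + 10 + 13 + 14 + 11) / 21 = 233 / 21 = 11.0952
LCL = c̄ − 3√c̄ = 11.0952 − 3 × 3.3310 = 1.1024

1.10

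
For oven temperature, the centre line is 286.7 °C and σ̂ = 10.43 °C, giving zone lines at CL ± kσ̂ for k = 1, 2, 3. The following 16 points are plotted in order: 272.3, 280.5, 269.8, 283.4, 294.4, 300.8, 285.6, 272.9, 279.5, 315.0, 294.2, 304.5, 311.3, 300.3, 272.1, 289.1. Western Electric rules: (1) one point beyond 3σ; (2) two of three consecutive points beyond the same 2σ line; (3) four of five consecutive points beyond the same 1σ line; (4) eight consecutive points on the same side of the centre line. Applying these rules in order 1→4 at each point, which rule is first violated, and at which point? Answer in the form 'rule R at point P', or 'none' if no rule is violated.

Zone of each point (C = within 1σ̂, B = 1σ̂–2σ̂, A = 2σ̂–3σ̂, * = beyond 3σ̂; sign = side of CL): 1:-B, 2:-C, 3:-B, 4:-C, 5:+C, 6:+B, 7:-C, 8:-B, 9:-C, 10:+A, 11:+C, 12:+B, 13:+A, 14:+B, 15:-B, 16:+C
Rule 3 (four of five consecutive points beyond the same 1σ limit) is satisfied at point 14.

rule 3 at point 14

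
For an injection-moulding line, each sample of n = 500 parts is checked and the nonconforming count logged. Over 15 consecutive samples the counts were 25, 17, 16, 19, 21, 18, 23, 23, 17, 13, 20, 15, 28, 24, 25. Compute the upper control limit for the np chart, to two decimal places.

33.50

p̄ = Σdᵢ / (k·n) = 304 / (15 × 500) = 0.04053
UCL = np̄ + 3·√(np̄(1−p̄)) = 20.2667 + 3 × √(20.2667×0.95947) = 20.2667 + 3 × 4.4097 = 33.4957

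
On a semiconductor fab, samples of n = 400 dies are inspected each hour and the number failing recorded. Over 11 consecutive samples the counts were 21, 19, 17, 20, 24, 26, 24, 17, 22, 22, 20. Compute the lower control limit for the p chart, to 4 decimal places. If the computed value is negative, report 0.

p̄ = Σdᵢ / (k·n) = 232 / (11 × 400) = 0.05273
LCL = p̄ − 3·√(p̄(1−p̄)/n) = 0.05273 − 3 × 0.01117 = 0.01920

0.0192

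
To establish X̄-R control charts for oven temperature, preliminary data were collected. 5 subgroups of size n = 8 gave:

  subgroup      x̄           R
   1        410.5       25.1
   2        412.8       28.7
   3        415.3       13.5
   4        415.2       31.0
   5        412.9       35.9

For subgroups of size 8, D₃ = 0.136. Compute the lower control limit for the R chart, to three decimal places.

3.650

R̄ = (25.1 + 28.7 + 13.5 + 31.0 + 35.9) / 5 = 134.2000 / 5 = 26.8400
LCL_R = D₃·R̄ = 0.136 × 26.8400 = 3.6502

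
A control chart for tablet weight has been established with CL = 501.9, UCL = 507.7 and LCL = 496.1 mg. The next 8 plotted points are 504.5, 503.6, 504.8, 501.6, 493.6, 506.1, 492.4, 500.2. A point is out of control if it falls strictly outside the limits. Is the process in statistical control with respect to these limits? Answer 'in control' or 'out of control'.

Compare each point to [496.1, 507.7]: sample 5 = 493.6 < LCL; sample 7 = 492.4 < LCL.

out of control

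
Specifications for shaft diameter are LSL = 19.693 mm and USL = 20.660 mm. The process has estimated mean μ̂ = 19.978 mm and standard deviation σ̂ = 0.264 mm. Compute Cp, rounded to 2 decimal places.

Cp = (USL − LSL) / (6σ̂) = (20.660 − 19.693) / (6 × 0.264) = 0.9670 / 1.5840 = 0.6105

0.61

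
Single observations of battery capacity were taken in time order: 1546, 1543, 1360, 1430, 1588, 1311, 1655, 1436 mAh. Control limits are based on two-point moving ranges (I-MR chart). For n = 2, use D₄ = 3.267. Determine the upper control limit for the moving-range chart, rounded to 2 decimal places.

Moving ranges: 3, 183, 70, 158, 277, 344, 219; M̄R̄ = 1254.0000 / 7 = 179.1429
UCL_MR = D₄·M̄R̄ = 3.267 × 179.1429 = 585.2597

585.26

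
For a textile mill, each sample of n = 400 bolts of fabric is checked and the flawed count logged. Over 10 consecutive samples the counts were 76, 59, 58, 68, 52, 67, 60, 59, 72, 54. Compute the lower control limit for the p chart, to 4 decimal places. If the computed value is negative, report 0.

p̄ = Σdᵢ / (k·n) = 625 / (10 × 400) = 0.15625
LCL = p̄ − 3·√(p̄(1−p̄)/n) = 0.15625 − 3 × 0.01815 = 0.10179

0.1018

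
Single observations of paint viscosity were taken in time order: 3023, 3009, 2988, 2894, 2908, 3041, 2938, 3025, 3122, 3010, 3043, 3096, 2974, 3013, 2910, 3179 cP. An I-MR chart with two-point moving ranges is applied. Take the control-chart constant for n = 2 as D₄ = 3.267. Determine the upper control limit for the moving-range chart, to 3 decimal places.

Moving ranges: 14, 21, 94, 14, 133, 103, 87, 97, 112, 33, 53, 122, 39, 103, 269; M̄R̄ = 1294.0000 / 15 = 86.2667
UCL_MR = D₄·M̄R̄ = 3.267 × 86.2667 = 281.8332

281.833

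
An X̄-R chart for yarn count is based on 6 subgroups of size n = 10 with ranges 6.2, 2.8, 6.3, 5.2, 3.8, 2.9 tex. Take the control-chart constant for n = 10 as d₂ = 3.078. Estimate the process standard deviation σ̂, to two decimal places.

R̄ = (6.2 + 2.8 + 6.3 + 5.2 + 3.8 + 2.9) / 6 = 4.5333
σ̂ = R̄ / d₂ = 4.5333 / 3.078 = 1.4728

1.47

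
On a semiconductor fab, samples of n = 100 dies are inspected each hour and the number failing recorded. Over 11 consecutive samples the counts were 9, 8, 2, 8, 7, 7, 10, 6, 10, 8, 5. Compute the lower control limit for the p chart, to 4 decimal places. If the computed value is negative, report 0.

0.0000

p̄ = Σdᵢ / (k·n) = 80 / (11 × 100) = 0.07273
LCL = p̄ − 3·√(p̄(1−p̄)/n) = 0.07273 − 3 × 0.02597 = -0.00518 → 0 (negative, so LCL = 0)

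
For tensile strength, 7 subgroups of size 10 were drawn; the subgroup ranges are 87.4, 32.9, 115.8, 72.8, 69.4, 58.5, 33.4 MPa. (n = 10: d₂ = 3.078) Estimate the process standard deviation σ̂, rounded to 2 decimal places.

R̄ = (87.4 + 32.9 + 115.8 + 72.8 + 69.4 + 58.5 + 33.4) / 7 = 67.1714
σ̂ = R̄ / d₂ = 67.1714 / 3.078 = 21.8231

21.82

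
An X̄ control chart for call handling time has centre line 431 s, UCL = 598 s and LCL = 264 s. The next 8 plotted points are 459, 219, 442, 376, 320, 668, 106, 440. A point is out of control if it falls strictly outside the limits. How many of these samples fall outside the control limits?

Compare each point to [264, 598]: sample 2 = 219 < LCL; sample 6 = 668 > UCL; sample 7 = 106 < LCL.

3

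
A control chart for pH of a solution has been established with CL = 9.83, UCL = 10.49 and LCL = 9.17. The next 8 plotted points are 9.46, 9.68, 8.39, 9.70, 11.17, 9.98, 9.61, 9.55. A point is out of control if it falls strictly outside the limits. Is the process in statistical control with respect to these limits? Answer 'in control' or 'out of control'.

out of control

Compare each point to [9.17, 10.49]: sample 3 = 8.39 < LCL; sample 5 = 11.17 > UCL.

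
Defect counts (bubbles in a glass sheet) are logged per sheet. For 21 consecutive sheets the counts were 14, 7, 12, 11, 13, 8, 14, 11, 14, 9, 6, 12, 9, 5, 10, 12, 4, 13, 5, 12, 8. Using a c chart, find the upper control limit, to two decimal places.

c̄ = (14 + 7 + 12 + 11 + 13 + 8 + 14 + 11 + 14 + 9 + 6 + 12 + 9 + 5 + 10 + 12 + 4 + 13 + 5 + 12 + 8) / 21 = 209 / 21 = 9.9524
UCL = c̄ + 3√c̄ = 9.9524 + 3 × √9.9524 = 9.9524 + 3 × 3.1547 = 19.4166

19.42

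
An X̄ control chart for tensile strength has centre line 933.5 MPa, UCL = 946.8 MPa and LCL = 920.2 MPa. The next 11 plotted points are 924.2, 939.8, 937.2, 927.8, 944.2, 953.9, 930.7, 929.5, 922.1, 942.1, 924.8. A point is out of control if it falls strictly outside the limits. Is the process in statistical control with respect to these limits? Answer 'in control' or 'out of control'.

out of control

Compare each point to [920.2, 946.8]: sample 6 = 953.9 > UCL.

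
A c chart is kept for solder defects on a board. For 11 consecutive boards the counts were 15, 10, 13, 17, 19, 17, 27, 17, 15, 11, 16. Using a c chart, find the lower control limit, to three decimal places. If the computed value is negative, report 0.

4.057

c̄ = (15 + 10 + 13 + 17 + 19 + 17 + 27 + 17 + 15 + 11 + 16) / 11 = 177 / 11 = 16.0909
LCL = c̄ − 3√c̄ = 16.0909 − 3 × 4.0113 = 4.0569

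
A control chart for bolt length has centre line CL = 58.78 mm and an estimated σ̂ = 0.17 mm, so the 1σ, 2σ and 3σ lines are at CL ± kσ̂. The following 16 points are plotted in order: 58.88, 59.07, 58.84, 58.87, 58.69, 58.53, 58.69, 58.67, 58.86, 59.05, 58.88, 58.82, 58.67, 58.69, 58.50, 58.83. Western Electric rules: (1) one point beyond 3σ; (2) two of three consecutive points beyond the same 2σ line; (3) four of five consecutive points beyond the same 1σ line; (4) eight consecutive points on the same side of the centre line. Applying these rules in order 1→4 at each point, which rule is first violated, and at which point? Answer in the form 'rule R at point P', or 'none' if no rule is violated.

none

Zone of each point (C = within 1σ̂, B = 1σ̂–2σ̂, A = 2σ̂–3σ̂, * = beyond 3σ̂; sign = side of CL): 1:+C, 2:+B, 3:+C, 4:+C, 5:-C, 6:-B, 7:-C, 8:-C, 9:+C, 10:+B, 11:+C, 12:+C, 13:-C, 14:-C, 15:-B, 16:+C
No rule fires across all 16 points.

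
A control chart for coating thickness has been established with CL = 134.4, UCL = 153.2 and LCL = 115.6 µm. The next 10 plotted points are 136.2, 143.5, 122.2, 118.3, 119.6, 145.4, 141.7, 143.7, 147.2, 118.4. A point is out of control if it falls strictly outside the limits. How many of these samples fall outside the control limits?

0

All 10 points lie within [115.6, 153.2].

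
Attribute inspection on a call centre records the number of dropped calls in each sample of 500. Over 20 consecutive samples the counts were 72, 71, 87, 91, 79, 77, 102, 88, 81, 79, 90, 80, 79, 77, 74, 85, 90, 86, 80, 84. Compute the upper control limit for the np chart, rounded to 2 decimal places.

p̄ = Σdᵢ / (k·n) = 1652 / (20 × 500) = 0.16520
UCL = np̄ + 3·√(np̄(1−p̄)) = 82.6000 + 3 × √(82.6000×0.83480) = 82.6000 + 3 × 8.3039 = 107.5117

107.51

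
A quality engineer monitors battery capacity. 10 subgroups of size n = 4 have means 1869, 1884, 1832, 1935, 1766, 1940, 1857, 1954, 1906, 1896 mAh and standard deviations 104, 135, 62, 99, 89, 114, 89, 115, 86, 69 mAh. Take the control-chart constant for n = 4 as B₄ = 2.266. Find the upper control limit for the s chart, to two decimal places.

s̄ = (104 + 135 + 62 + 99 + 89 + 114 + 89 + 115 + 86 + 69) / 10 = 96.2000
UCL_s = B₄·s̄ = 2.266 × 96.2000 = 217.9892

217.99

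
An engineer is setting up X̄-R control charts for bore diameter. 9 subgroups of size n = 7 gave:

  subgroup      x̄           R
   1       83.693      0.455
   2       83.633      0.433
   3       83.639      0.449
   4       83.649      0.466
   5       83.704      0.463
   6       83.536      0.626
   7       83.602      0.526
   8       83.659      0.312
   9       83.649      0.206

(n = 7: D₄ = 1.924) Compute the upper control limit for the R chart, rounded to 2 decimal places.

R̄ = (0.455 + 0.433 + 0.449 + 0.466 + 0.463 + 0.626 + 0.526 + 0.312 + 0.206) / 9 = 3.9360 / 9 = 0.4373
UCL_R = D₄·R̄ = 1.924 × 0.4373 = 0.8414

0.84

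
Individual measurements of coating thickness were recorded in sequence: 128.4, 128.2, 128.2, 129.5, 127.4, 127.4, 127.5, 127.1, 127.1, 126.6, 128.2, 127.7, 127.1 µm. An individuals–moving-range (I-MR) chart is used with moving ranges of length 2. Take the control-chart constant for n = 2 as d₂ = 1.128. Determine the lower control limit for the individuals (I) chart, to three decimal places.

126.105

X̄ = (128.4 + 128.2 + 128.2 + 129.5 + 127.4 + 127.4 + 127.5 + 127.1 + 127.1 + 126.6 + 128.2 + 127.7 + 127.1) / 13 = 127.7231
Moving ranges: 0.2, 0.0, 1.3, 2.1, 0.0, 0.1, 0.4, 0.0, 0.5, 1.6, 0.5, 0.6; M̄R̄ = 7.3000 / 12 = 0.6083
LCL = X̄ − 3·M̄R̄/d₂ = 127.7231 − 3 × 0.6083 / 1.128 = 126.1052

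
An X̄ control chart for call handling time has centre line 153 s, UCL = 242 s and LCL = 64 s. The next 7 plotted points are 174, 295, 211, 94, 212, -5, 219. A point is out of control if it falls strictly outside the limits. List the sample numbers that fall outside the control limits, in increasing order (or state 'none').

Compare each point to [64, 242]: sample 2 = 295 > UCL; sample 6 = -5 < LCL.

2, 6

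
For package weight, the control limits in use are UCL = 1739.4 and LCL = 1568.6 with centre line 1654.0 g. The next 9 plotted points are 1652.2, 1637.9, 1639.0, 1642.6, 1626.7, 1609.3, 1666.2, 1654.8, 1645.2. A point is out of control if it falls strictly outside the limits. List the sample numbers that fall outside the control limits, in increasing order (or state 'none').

All 9 points lie within [1568.6, 1739.4].

none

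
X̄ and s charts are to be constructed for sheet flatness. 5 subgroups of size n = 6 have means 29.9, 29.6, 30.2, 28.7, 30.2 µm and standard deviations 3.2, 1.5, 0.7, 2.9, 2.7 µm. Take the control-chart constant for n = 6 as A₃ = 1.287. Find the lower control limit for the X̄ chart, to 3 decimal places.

26.889

X̄̄ = (29.9 + 29.6 + 30.2 + 28.7 + 30.2) / 5 = 29.7200
s̄ = (3.2 + 1.5 + 0.7 + 2.9 + 2.7) / 5 = 2.2000
LCL = X̄̄ − A₃·s̄ = 29.7200 − 1.287 × 2.2000 = 26.8886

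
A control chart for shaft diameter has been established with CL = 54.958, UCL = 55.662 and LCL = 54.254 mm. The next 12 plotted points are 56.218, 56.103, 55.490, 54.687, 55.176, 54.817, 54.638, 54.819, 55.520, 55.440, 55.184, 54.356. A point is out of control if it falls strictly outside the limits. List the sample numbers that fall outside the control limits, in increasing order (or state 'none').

1, 2

Compare each point to [54.254, 55.662]: sample 1 = 56.218 > UCL; sample 2 = 56.103 > UCL.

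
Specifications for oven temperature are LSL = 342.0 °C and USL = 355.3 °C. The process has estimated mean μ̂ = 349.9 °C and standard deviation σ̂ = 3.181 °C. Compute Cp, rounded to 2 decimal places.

Cp = (USL − LSL) / (6σ̂) = (355.3 − 342.0) / (6 × 3.181) = 13.3000 / 19.0860 = 0.6968

0.70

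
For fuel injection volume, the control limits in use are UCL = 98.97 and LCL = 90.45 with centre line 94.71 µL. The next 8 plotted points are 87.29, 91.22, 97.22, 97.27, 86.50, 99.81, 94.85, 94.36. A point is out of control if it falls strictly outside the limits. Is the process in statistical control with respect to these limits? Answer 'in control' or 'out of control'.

Compare each point to [90.45, 98.97]: sample 1 = 87.29 < LCL; sample 5 = 86.50 < LCL; sample 6 = 99.81 > UCL.

out of control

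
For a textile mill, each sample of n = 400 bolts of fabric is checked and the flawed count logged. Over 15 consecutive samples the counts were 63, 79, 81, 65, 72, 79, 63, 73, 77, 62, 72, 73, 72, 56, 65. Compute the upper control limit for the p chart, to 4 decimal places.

p̄ = Σdᵢ / (k·n) = 1052 / (15 × 400) = 0.17533
UCL = p̄ + 3·√(p̄(1−p̄)/n) = 0.17533 + 3 × √(0.17533×0.82467/400) = 0.17533 + 3 × 0.01901 = 0.23237

0.2324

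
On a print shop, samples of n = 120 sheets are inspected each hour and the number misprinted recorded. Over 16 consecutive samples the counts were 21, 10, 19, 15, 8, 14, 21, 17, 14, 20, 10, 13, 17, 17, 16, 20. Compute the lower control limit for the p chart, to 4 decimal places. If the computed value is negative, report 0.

0.0388

p̄ = Σdᵢ / (k·n) = 252 / (16 × 120) = 0.13125
LCL = p̄ − 3·√(p̄(1−p̄)/n) = 0.13125 − 3 × 0.03083 = 0.03877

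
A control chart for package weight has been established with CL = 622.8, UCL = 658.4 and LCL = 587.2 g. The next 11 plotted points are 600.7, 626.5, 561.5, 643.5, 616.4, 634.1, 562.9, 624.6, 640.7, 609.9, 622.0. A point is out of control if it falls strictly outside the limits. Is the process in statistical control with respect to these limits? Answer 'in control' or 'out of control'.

out of control

Compare each point to [587.2, 658.4]: sample 3 = 561.5 < LCL; sample 7 = 562.9 < LCL.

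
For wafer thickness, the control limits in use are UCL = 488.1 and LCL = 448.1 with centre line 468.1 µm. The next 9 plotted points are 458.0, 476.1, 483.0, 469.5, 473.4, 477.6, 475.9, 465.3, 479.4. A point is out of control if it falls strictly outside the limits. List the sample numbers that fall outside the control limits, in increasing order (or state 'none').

none

All 9 points lie within [448.1, 488.1].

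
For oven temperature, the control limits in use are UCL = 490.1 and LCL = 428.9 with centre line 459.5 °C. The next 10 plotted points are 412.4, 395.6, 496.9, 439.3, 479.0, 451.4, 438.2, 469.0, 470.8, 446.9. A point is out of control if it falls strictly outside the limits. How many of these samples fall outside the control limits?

3

Compare each point to [428.9, 490.1]: sample 1 = 412.4 < LCL; sample 2 = 395.6 < LCL; sample 3 = 496.9 > UCL.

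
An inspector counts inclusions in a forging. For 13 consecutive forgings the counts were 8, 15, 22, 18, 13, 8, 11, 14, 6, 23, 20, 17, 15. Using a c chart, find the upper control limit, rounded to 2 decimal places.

c̄ = (8 + 15 + 22 + 18 + 13 + 8 + 11 + 14 + 6 + 23 + 20 + 17 + 15) / 13 = 190 / 13 = 14.6154
UCL = c̄ + 3√c̄ = 14.6154 + 3 × √14.6154 = 14.6154 + 3 × 3.8230 = 26.0844

26.08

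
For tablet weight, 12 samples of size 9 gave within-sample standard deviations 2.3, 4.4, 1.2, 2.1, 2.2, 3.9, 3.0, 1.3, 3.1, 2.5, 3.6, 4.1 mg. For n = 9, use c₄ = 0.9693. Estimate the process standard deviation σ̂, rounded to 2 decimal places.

s̄ = (2.3 + 4.4 + 1.2 + 2.1 + 2.2 + 3.9 + 3.0 + 1.3 + 3.1 + 2.5 + 3.6 + 4.1) / 12 = 2.8083
σ̂ = s̄ / c₄ = 2.8083 / 0.9693 = 2.8973

2.90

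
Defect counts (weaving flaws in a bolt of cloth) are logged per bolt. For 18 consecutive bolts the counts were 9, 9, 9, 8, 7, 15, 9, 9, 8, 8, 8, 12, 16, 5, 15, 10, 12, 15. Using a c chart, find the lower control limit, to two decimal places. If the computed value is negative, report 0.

c̄ = (9 + 9 + 9 + 8 + 7 + 15 + 9 + 9 + 8 + 8 + 8 + 12 + 16 + 5 + 15 + 10 + 12 + 15) / 18 = 184 / 18 = 10.2222
LCL = c̄ − 3√c̄ = 10.2222 − 3 × 3.1972 = 0.6306

0.63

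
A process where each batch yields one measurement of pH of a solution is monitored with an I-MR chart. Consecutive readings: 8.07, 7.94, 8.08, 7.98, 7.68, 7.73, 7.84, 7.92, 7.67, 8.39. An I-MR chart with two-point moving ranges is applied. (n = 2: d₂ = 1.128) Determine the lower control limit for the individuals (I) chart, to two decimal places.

X̄ = (8.07 + 7.94 + 8.08 + 7.98 + 7.68 + 7.73 + 7.84 + 7.92 + 7.67 + 8.39) / 10 = 7.9300
Moving ranges: 0.13, 0.14, 0.10, 0.30, 0.05, 0.11, 0.08, 0.25, 0.72; M̄R̄ = 1.8800 / 9 = 0.2089
LCL = X̄ − 3·M̄R̄/d₂ = 7.9300 − 3 × 0.2089 / 1.128 = 7.3744

7.37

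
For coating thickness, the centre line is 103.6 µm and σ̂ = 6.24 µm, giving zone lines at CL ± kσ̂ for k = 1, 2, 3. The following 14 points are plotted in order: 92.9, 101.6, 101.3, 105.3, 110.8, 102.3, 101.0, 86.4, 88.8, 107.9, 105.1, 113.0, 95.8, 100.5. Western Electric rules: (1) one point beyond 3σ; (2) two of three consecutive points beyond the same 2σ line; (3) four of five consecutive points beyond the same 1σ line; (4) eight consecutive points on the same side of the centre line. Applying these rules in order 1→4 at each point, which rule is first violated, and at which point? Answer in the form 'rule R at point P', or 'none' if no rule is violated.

rule 2 at point 9

Zone of each point (C = within 1σ̂, B = 1σ̂–2σ̂, A = 2σ̂–3σ̂, * = beyond 3σ̂; sign = side of CL): 1:-B, 2:-C, 3:-C, 4:+C, 5:+B, 6:-C, 7:-C, 8:-A, 9:-A, 10:+C, 11:+C, 12:+B, 13:-B, 14:-C
Rule 2 (two of three consecutive points beyond the same 2σ limit) is satisfied at point 9.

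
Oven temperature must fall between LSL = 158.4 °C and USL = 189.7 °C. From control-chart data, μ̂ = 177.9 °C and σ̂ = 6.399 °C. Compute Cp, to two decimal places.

Cp = (USL − LSL) / (6σ̂) = (189.7 − 158.4) / (6 × 6.399) = 31.3000 / 38.3940 = 0.8152

0.82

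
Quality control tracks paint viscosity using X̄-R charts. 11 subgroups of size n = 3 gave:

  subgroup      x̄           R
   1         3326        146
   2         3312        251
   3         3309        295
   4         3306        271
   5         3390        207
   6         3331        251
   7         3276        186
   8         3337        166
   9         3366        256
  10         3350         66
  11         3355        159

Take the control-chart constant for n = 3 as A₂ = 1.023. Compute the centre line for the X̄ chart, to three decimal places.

X̄̄ = (3326 + 3312 + 3309 + 3306 + 3390 + 3331 + 3276 + 3337 + 3366 + 3350 + 3355) / 11 = 36658.0000 / 11 = 3332.5455
CL = X̄̄ = 3332.5455

3332.545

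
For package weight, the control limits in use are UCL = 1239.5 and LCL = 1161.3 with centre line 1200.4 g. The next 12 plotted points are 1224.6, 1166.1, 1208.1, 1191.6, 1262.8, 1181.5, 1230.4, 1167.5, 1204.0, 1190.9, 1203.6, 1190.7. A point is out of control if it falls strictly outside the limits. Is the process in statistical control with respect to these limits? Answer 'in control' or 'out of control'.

out of control

Compare each point to [1161.3, 1239.5]: sample 5 = 1262.8 > UCL.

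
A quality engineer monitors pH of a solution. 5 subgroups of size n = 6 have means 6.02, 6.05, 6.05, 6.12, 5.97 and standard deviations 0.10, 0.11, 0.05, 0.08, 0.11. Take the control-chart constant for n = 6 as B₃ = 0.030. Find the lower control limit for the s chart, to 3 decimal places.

0.003

s̄ = (0.10 + 0.11 + 0.05 + 0.08 + 0.11) / 5 = 0.0900
LCL_s = B₃·s̄ = 0.030 × 0.0900 = 0.0027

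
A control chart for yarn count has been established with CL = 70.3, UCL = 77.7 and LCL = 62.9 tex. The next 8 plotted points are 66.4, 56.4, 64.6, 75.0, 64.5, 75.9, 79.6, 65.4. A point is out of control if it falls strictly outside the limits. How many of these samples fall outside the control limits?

2

Compare each point to [62.9, 77.7]: sample 2 = 56.4 < LCL; sample 7 = 79.6 > UCL.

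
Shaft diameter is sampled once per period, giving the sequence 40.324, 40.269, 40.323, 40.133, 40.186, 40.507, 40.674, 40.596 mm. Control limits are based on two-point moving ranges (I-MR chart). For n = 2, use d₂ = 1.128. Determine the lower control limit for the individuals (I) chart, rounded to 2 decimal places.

40.03

X̄ = (40.324 + 40.269 + 40.323 + 40.133 + 40.186 + 40.507 + 40.674 + 40.596) / 8 = 40.3765
Moving ranges: 0.055, 0.054, 0.190, 0.053, 0.321, 0.167, 0.078; M̄R̄ = 0.9180 / 7 = 0.1311
LCL = X̄ − 3·M̄R̄/d₂ = 40.3765 − 3 × 0.1311 / 1.128 = 40.0277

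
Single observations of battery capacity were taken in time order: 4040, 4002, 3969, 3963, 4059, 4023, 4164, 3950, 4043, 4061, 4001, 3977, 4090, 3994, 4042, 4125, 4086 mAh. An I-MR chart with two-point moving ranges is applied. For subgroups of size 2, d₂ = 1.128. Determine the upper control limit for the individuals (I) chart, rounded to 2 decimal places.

4223.81

X̄ = (4040 + 4002 + 3969 + 3963 + 4059 + 4023 + 4164 + 3950 + 4043 + 4061 + 4001 + 3977 + 4090 + 3994 + 4042 + 4125 + 4086) / 17 = 4034.6471
Moving ranges: 38, 33, 6, 96, 36, 141, 214, 93, 18, 60, 24, 113, 96, 48, 83, 39; M̄R̄ = 1138.0000 / 16 = 71.1250
UCL = X̄ + 3·M̄R̄/d₂ = 4034.6471 + 3 × 71.1250 / 1.128 = 4223.8093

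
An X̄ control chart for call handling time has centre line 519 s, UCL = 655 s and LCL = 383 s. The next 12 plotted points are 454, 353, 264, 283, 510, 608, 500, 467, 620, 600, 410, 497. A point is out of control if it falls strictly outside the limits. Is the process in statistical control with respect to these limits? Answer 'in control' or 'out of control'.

out of control

Compare each point to [383, 655]: sample 2 = 353 < LCL; sample 3 = 264 < LCL; sample 4 = 283 < LCL.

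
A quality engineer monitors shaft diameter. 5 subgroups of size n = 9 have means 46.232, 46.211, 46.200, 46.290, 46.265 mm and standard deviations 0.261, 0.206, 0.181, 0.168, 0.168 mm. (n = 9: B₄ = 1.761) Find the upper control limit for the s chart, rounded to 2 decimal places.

s̄ = (0.261 + 0.206 + 0.181 + 0.168 + 0.168) / 5 = 0.1968
UCL_s = B₄·s̄ = 1.761 × 0.1968 = 0.3466

0.35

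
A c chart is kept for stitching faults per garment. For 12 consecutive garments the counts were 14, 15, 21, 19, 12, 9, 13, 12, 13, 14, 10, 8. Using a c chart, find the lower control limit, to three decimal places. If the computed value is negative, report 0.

2.379

c̄ = (14 + 15 + 21 + 19 + 12 + 9 + 13 + 12 + 13 + 14 + 10 + 8) / 12 = 160 / 12 = 13.3333
LCL = c̄ − 3√c̄ = 13.3333 − 3 × 3.6515 = 2.3789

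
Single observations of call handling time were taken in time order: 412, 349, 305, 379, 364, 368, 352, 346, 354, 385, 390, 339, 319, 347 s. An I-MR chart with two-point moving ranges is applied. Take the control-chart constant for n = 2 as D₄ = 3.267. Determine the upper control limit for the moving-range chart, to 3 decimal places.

Moving ranges: 63, 44, 74, 15, 4, 16, 6, 8, 31, 5, 51, 20, 28; M̄R̄ = 365.0000 / 13 = 28.0769
UCL_MR = D₄·M̄R̄ = 3.267 × 28.0769 = 91.7273

91.727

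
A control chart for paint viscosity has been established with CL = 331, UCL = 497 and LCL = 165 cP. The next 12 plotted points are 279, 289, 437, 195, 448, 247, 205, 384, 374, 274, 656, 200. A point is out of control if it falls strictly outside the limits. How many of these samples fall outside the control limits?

Compare each point to [165, 497]: sample 11 = 656 > UCL.

1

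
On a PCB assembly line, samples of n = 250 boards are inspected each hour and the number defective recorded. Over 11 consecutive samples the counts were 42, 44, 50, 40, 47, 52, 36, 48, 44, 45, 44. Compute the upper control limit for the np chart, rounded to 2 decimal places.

62.91

p̄ = Σdᵢ / (k·n) = 492 / (11 × 250) = 0.17891
UCL = np̄ + 3·√(np̄(1−p̄)) = 44.7273 + 3 × √(44.7273×0.82109) = 44.7273 + 3 × 6.0601 = 62.9077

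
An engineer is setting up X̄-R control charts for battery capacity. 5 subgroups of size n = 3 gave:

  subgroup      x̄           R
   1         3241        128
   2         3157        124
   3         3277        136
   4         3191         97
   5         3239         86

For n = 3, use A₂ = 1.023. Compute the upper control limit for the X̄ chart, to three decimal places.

3337.827

X̄̄ = (3241 + 3157 + 3277 + 3191 + 3239) / 5 = 16105.0000 / 5 = 3221.0000
R̄ = (128 + 124 + 136 + 97 + 86) / 5 = 571.0000 / 5 = 114.2000
UCL = X̄̄ + A₂·R̄ = 3221.0000 + 1.023 × 114.2000 = 3337.8266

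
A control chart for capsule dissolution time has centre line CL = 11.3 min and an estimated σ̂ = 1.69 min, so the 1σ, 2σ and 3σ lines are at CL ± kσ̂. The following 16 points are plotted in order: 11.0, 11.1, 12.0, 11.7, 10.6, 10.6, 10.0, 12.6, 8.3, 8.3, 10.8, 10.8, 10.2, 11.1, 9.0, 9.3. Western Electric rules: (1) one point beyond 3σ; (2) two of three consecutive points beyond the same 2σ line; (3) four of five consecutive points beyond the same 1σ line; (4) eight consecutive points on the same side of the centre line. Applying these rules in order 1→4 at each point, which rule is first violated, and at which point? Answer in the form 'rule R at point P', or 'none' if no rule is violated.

rule 4 at point 16

Zone of each point (C = within 1σ̂, B = 1σ̂–2σ̂, A = 2σ̂–3σ̂, * = beyond 3σ̂; sign = side of CL): 1:-C, 2:-C, 3:+C, 4:+C, 5:-C, 6:-C, 7:-C, 8:+C, 9:-B, 10:-B, 11:-C, 12:-C, 13:-C, 14:-C, 15:-B, 16:-B
Rule 4 (eight consecutive points on the same side of the centre line) is satisfied at point 16.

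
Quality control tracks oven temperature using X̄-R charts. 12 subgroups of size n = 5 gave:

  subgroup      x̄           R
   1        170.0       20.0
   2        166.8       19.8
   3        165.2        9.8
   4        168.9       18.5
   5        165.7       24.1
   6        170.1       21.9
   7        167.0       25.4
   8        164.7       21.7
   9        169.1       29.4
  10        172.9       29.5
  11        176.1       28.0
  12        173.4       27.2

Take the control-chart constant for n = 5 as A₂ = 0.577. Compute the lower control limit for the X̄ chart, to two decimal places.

155.92

X̄̄ = (170.0 + 166.8 + 165.2 + 168.9 + 165.7 + 170.1 + 167.0 + 164.7 + 169.1 + 172.9 + 176.1 + 173.4) / 12 = 2029.9000 / 12 = 169.1583
R̄ = (20.0 + 19.8 + 9.8 + 18.5 + 24.1 + 21.9 + 25.4 + 21.7 + 29.4 + 29.5 + 28.0 + 27.2) / 12 = 275.3000 / 12 = 22.9417
LCL = X̄̄ − A₂·R̄ = 169.1583 − 0.577 × 22.9417 = 155.9210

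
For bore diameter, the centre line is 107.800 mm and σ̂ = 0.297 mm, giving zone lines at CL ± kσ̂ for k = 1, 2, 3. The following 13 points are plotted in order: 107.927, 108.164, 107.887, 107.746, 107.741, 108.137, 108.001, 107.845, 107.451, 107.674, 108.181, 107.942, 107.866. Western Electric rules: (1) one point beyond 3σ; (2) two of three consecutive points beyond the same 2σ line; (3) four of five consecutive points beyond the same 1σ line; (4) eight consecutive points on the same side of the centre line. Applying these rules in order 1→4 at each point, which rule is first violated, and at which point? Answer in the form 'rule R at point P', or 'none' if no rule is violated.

none

Zone of each point (C = within 1σ̂, B = 1σ̂–2σ̂, A = 2σ̂–3σ̂, * = beyond 3σ̂; sign = side of CL): 1:+C, 2:+B, 3:+C, 4:-C, 5:-C, 6:+B, 7:+C, 8:+C, 9:-B, 10:-C, 11:+B, 12:+C, 13:+C
No rule fires across all 13 points.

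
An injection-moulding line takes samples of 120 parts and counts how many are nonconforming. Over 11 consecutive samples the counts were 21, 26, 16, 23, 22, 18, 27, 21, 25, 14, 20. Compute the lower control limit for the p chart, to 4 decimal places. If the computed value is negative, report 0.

p̄ = Σdᵢ / (k·n) = 233 / (11 × 120) = 0.17652
LCL = p̄ − 3·√(p̄(1−p̄)/n) = 0.17652 − 3 × 0.03480 = 0.07210

0.0721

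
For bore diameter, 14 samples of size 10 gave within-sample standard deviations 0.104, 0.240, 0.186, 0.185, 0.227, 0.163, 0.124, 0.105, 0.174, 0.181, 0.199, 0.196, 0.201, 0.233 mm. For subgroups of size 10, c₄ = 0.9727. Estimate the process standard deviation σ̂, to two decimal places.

0.18

s̄ = (0.104 + 0.240 + 0.186 + 0.185 + 0.227 + 0.163 + 0.124 + 0.105 + 0.174 + 0.181 + 0.199 + 0.196 + 0.201 + 0.233) / 14 = 0.1799
σ̂ = s̄ / c₄ = 0.1799 / 0.9727 = 0.1849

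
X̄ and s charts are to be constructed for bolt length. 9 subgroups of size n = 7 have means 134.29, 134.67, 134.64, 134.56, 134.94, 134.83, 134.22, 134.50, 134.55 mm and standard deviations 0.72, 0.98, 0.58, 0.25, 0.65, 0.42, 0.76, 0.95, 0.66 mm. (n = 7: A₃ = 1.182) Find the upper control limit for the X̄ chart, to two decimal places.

135.36

X̄̄ = (134.29 + 134.67 + 134.64 + 134.56 + 134.94 + 134.83 + 134.22 + 134.50 + 134.55) / 9 = 134.5778
s̄ = (0.72 + 0.98 + 0.58 + 0.25 + 0.65 + 0.42 + 0.76 + 0.95 + 0.66) / 9 = 0.6633
UCL = X̄̄ + A₃·s̄ = 134.5778 + 1.182 × 0.6633 = 135.3618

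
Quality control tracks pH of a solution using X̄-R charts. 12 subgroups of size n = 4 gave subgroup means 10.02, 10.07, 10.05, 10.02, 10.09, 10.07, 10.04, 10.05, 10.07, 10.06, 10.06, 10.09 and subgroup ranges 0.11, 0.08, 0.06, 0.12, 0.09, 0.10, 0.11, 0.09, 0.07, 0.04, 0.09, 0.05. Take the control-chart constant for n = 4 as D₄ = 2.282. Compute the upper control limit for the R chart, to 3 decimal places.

R̄ = (0.11 + 0.08 + 0.06 + 0.12 + 0.09 + 0.10 + 0.11 + 0.09 + 0.07 + 0.04 + 0.09 + 0.05) / 12 = 1.0100 / 12 = 0.0842
UCL_R = D₄·R̄ = 2.282 × 0.0842 = 0.1921

0.192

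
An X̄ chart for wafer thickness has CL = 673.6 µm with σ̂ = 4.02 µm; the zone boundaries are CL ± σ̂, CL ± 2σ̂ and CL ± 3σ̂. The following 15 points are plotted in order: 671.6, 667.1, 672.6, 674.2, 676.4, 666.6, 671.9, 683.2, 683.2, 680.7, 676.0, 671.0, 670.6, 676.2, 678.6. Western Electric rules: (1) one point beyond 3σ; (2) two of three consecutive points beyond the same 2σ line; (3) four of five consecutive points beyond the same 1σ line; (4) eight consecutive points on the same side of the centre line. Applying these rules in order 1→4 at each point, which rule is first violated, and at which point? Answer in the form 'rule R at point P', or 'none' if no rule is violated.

rule 2 at point 9

Zone of each point (C = within 1σ̂, B = 1σ̂–2σ̂, A = 2σ̂–3σ̂, * = beyond 3σ̂; sign = side of CL): 1:-C, 2:-B, 3:-C, 4:+C, 5:+C, 6:-B, 7:-C, 8:+A, 9:+A, 10:+B, 11:+C, 12:-C, 13:-C, 14:+C, 15:+B
Rule 2 (two of three consecutive points beyond the same 2σ limit) is satisfied at point 9.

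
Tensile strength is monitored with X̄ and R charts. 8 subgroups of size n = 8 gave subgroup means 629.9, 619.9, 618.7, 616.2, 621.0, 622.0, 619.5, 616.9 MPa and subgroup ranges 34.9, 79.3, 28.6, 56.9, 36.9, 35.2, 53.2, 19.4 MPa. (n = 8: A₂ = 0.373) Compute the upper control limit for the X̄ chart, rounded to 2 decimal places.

X̄̄ = (629.9 + 619.9 + 618.7 + 616.2 + 621.0 + 622.0 + 619.5 + 616.9) / 8 = 4964.1000 / 8 = 620.5125
R̄ = (34.9 + 79.3 + 28.6 + 56.9 + 36.9 + 35.2 + 53.2 + 19.4) / 8 = 344.4000 / 8 = 43.0500
UCL = X̄̄ + A₂·R̄ = 620.5125 + 0.373 × 43.0500 = 636.5702

636.57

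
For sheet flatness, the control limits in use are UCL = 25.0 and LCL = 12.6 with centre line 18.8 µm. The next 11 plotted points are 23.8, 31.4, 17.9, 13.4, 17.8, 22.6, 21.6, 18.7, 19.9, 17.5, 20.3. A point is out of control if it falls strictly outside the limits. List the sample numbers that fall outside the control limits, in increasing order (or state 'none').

2

Compare each point to [12.6, 25.0]: sample 2 = 31.4 > UCL.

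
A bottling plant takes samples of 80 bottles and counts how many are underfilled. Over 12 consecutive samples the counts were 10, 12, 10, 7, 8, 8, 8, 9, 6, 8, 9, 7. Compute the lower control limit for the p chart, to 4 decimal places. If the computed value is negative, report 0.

0.0029

p̄ = Σdᵢ / (k·n) = 102 / (12 × 80) = 0.10625
LCL = p̄ − 3·√(p̄(1−p̄)/n) = 0.10625 − 3 × 0.03445 = 0.00289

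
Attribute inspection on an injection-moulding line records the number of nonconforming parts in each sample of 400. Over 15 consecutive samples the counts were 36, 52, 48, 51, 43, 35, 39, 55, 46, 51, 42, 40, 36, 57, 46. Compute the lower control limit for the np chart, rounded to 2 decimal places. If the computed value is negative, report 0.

p̄ = Σdᵢ / (k·n) = 677 / (15 × 400) = 0.11283
LCL = np̄ − 3·√(np̄(1−p̄)) = 45.1333 − 3 × 6.3278 = 26.1500

26.15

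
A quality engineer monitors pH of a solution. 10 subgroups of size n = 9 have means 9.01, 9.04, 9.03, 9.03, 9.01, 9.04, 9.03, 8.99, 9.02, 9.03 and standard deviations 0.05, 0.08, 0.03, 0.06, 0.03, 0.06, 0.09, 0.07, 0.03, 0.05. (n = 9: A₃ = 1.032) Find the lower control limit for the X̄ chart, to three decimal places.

8.966

X̄̄ = (9.01 + 9.04 + 9.03 + 9.03 + 9.01 + 9.04 + 9.03 + 8.99 + 9.02 + 9.03) / 10 = 9.0230
s̄ = (0.05 + 0.08 + 0.03 + 0.06 + 0.03 + 0.06 + 0.09 + 0.07 + 0.03 + 0.05) / 10 = 0.0550
LCL = X̄̄ − A₃·s̄ = 9.0230 − 1.032 × 0.0550 = 8.9662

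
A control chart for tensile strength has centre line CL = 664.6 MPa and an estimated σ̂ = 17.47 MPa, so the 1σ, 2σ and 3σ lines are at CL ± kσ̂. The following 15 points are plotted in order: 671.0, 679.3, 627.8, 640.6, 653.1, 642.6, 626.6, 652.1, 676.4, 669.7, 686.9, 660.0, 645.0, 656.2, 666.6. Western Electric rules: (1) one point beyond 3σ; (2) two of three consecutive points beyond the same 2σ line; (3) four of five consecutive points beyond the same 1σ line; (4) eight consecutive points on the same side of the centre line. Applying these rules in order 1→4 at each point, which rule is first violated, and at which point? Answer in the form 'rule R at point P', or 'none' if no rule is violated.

rule 3 at point 7

Zone of each point (C = within 1σ̂, B = 1σ̂–2σ̂, A = 2σ̂–3σ̂, * = beyond 3σ̂; sign = side of CL): 1:+C, 2:+C, 3:-A, 4:-B, 5:-C, 6:-B, 7:-A, 8:-C, 9:+C, 10:+C, 11:+B, 12:-C, 13:-B, 14:-C, 15:+C
Rule 3 (four of five consecutive points beyond the same 1σ limit) is satisfied at point 7.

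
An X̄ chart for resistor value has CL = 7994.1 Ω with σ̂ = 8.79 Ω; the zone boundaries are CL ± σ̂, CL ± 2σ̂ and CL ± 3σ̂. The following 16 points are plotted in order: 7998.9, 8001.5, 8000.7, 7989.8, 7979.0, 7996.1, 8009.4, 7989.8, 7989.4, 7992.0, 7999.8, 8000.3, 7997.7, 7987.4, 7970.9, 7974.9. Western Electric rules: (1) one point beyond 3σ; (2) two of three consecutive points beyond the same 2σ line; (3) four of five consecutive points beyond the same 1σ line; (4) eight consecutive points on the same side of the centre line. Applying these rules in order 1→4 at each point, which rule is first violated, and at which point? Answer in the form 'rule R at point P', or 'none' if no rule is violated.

rule 2 at point 16

Zone of each point (C = within 1σ̂, B = 1σ̂–2σ̂, A = 2σ̂–3σ̂, * = beyond 3σ̂; sign = side of CL): 1:+C, 2:+C, 3:+C, 4:-C, 5:-B, 6:+C, 7:+B, 8:-C, 9:-C, 10:-C, 11:+C, 12:+C, 13:+C, 14:-C, 15:-A, 16:-A
Rule 2 (two of three consecutive points beyond the same 2σ limit) is satisfied at point 16.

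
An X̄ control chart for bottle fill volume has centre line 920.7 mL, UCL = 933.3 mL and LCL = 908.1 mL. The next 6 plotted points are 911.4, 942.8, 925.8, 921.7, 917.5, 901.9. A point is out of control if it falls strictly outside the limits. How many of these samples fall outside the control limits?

Compare each point to [908.1, 933.3]: sample 2 = 942.8 > UCL; sample 6 = 901.9 < LCL.

2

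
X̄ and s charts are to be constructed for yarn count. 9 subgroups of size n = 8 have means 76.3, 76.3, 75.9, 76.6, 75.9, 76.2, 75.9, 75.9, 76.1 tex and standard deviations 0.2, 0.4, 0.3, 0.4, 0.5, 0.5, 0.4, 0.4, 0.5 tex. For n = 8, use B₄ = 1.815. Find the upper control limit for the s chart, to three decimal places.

0.726

s̄ = (0.2 + 0.4 + 0.3 + 0.4 + 0.5 + 0.5 + 0.4 + 0.4 + 0.5) / 9 = 0.4000
UCL_s = B₄·s̄ = 1.815 × 0.4000 = 0.7260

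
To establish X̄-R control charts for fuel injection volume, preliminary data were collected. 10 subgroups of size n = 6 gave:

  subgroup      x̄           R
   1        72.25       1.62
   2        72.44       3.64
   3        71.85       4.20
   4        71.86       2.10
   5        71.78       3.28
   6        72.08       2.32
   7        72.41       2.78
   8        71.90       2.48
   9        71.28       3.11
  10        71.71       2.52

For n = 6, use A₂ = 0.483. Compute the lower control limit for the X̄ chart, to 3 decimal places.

70.601

X̄̄ = (72.25 + 72.44 + 71.85 + 71.86 + 71.78 + 72.08 + 72.41 + 71.90 + 71.28 + 71.71) / 10 = 719.5600 / 10 = 71.9560
R̄ = (1.62 + 3.64 + 4.20 + 2.10 + 3.28 + 2.32 + 2.78 + 2.48 + 3.11 + 2.52) / 10 = 28.0500 / 10 = 2.8050
LCL = X̄̄ − A₂·R̄ = 71.9560 − 0.483 × 2.8050 = 70.6012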